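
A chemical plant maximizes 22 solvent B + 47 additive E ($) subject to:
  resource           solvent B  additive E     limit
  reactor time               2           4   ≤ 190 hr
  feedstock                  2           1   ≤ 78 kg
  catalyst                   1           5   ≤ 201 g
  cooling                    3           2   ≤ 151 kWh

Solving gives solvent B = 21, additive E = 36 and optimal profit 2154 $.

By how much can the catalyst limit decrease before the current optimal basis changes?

162

Binding constraints: feedstock, catalyst. The basis is B = [[2,1],[1,5]] with det 9.
Per unit decrease in catalyst, x* moves by d = (0.1111, -0.2222).
The basis stays optimal until additive E reaches 0; allowable decrease = 162 g.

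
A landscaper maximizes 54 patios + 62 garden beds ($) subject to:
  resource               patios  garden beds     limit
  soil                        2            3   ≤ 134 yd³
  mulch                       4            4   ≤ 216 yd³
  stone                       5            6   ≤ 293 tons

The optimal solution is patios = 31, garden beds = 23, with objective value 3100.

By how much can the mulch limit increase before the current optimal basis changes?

Binding constraints: mulch, stone. The basis is B = [[4,4],[5,6]] with det 4.
Per unit increase in mulch, x* moves by d = (1.5, -1.25).
The basis stays optimal until garden beds reaches 0; allowable increase = 18.4 yd³.

18.4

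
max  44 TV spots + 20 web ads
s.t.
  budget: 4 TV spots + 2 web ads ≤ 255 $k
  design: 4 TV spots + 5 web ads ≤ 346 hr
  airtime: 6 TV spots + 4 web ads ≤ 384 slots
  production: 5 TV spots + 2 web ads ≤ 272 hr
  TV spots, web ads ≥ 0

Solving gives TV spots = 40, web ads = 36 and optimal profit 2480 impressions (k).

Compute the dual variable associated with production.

7

Check each constraint at x*: budget 232/255 (slack 23); design 340/346 (slack 6); airtime 384/384 (tight); production 272/272 (tight).
Slack constraints have shadow price 0 (complementary slackness).
Dual feasibility on the basic columns requires 6·y_airtime + 5·y_production = 44, 4·y_airtime + 2·y_production = 20.
Solving: y_airtime = 1.5, y_production = 7.
Shadow price of production = 7.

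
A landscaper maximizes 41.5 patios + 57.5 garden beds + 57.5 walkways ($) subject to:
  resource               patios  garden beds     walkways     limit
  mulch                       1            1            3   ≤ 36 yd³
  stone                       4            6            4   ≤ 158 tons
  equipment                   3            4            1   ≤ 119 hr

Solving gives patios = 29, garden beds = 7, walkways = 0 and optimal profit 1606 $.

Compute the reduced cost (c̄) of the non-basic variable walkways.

At the optimum: mulch uses 36 of 36 (binding); stone uses 158 of 158 (binding); equipment uses 115 of 119 (slack = 4).
Since equipment is not tight, its dual is 0.
The binding rows give the dual system: 1·y_mulch + 4·y_stone = 41.5 and 1·y_mulch + 6·y_stone = 57.5.
→ y_mulch = 9.5 and y_stone = 8.
Reduced cost of walkways: c₃ − yᵀa₃ = 57.5 − (9.5·3 + 8·4) = 57.5 − 60.5 = -3.

-3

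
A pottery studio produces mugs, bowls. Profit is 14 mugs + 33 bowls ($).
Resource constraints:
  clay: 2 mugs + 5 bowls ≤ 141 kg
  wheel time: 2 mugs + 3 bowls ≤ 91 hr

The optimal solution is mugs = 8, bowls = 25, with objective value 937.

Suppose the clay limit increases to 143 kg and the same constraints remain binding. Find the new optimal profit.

949

Both clay and wheel time are binding at x*.
From A_Bᵀ y = c: 2·y_clay + 2·y_wheel time = 14; 5·y_clay + 3·y_wheel time = 33.
This yields shadow prices y_clay = 6, y_wheel time = 1.
Δz = y_clay·Δb = 6 × (2) = 12, so new z* = 937 + 12 = 949.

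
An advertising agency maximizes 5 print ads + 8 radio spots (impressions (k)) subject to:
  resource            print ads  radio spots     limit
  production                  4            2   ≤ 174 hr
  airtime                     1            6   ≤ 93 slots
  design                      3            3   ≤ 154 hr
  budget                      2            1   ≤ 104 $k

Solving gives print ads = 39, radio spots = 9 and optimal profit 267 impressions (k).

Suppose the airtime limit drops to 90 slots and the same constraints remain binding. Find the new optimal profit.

At the optimum: production uses 174 of 174 (binding); airtime uses 93 of 93 (binding); design uses 144 of 154 (slack = 10); budget uses 87 of 104 (slack = 17).
Slack constraints have shadow price 0 (complementary slackness).
The binding rows give the dual system: 4·y_production + 1·y_airtime = 5 and 2·y_production + 6·y_airtime = 8.
Solving: y_production = 1, y_airtime = 1.
Δz = y_airtime·Δb = 1 × (-3) = -3, so new z* = 267 − 3 = 264.

264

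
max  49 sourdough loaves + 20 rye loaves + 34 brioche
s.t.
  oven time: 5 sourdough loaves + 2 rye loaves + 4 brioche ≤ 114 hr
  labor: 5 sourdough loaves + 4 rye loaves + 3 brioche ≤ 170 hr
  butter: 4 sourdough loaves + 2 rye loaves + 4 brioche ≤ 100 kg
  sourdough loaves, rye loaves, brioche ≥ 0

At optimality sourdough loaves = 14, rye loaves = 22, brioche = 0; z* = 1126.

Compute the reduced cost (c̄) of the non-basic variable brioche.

-6

Check each constraint at x*: oven time 114/114 (tight); labor 158/170 (slack 12); butter 100/100 (tight).
Slack constraints have shadow price 0 (complementary slackness).
The binding rows give the dual system: 5·y_oven time + 4·y_butter = 49 and 2·y_oven time + 2·y_butter = 20.
This yields shadow prices y_oven time = 9, y_butter = 1.
Reduced cost of brioche: c₃ − yᵀa₃ = 34 − (9·4 + 1·4) = 34 − 40 = -6.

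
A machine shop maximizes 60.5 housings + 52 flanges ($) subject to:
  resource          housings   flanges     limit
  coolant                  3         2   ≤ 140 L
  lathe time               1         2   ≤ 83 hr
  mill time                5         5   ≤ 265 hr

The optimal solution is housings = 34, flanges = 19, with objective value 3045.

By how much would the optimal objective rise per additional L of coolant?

Binding: coolant and mill time. Non-binding: lathe time (11 unused).
By complementary slackness, y = 0 for the non-binding constraint.
The binding rows give the dual system: 3·y_coolant + 5·y_mill time = 60.5 and 2·y_coolant + 5·y_mill time = 52.
This yields shadow prices y_coolant = 8.5, y_mill time = 7.
Shadow price of coolant = 8.5.

8.5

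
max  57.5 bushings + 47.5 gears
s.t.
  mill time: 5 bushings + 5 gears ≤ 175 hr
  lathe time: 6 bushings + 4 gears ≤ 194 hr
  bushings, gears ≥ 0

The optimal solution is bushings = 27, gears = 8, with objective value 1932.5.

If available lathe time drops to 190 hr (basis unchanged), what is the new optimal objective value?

Both mill time and lathe time are binding at x*.
Dual feasibility on the basic columns requires 5·y_mill time + 6·y_lathe time = 57.5, 5·y_mill time + 4·y_lathe time = 47.5.
Solving: y_mill time = 5.5, y_lathe time = 5.
Δz = y_lathe time·Δb = 5 × (-4) = -20, so new z* = 1932.5 − 20 = 1912.5.

1912.5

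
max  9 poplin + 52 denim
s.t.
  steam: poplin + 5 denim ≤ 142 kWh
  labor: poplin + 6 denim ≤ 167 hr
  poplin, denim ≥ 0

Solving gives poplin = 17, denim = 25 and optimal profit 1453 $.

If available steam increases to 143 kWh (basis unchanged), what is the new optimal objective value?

1455

Check each constraint at x*: steam 142/142 (tight); labor 167/167 (tight).
Dual feasibility on the basic columns requires 1·y_steam + 1·y_labor = 9, 5·y_steam + 6·y_labor = 52.
→ y_steam = 2 and y_labor = 7.
Δz = y_steam·Δb = 2 × (1) = 2, so new z* = 1453 + 2 = 1455.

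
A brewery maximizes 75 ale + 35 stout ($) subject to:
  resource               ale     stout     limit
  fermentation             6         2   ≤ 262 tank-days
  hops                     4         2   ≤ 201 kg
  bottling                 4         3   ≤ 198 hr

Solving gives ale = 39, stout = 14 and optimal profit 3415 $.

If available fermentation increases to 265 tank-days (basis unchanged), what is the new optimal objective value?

Binding: fermentation and bottling. Non-binding: hops (17 unused).
By complementary slackness, y = 0 for the non-binding constraint.
From A_Bᵀ y = c: 6·y_fermentation + 4·y_bottling = 75; 2·y_fermentation + 3·y_bottling = 35.
Solving: y_fermentation = 8.5, y_bottling = 6.
Δz = y_fermentation·Δb = 8.5 × (3) = 25.5, so new z* = 3415 + 25.5 = 3440.5.

3440.5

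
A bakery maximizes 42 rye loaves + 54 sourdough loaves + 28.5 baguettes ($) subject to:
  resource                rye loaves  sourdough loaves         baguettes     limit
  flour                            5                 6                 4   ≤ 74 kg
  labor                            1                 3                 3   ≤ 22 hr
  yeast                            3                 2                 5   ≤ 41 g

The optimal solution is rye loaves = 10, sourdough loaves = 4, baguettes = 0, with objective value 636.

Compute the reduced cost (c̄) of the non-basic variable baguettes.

At the optimum: flour uses 74 of 74 (binding); labor uses 22 of 22 (binding); yeast uses 38 of 41 (slack = 3).
Slack constraints have shadow price 0 (complementary slackness).
Dual feasibility on the basic columns requires 5·y_flour + 1·y_labor = 42, 6·y_flour + 3·y_labor = 54.
Solving: y_flour = 8, y_labor = 2.
Reduced cost of baguettes: c₃ − yᵀa₃ = 28.5 − (8·4 + 2·3) = 28.5 − 38 = -9.5.

-9.5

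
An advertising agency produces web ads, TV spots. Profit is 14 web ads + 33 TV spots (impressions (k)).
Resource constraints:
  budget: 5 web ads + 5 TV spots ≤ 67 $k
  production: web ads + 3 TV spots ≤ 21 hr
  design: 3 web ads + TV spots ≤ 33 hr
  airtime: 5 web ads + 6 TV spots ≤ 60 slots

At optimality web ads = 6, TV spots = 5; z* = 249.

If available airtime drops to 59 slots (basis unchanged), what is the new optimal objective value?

248

Check each constraint at x*: budget 55/67 (slack 12); production 21/21 (tight); design 23/33 (slack 10); airtime 60/60 (tight).
Since budget, design are not tight, their duals are 0.
From A_Bᵀ y = c: 1·y_production + 5·y_airtime = 14; 3·y_production + 6·y_airtime = 33.
This yields shadow prices y_production = 9, y_airtime = 1.
Δz = y_airtime·Δb = 1 × (-1) = -1, so new z* = 249 − 1 = 248.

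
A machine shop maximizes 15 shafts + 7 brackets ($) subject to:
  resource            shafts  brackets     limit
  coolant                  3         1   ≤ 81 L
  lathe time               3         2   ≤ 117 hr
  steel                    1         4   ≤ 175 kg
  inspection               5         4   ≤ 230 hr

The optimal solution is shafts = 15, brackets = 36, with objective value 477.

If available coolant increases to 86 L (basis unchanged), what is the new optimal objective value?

492

At the optimum: coolant uses 81 of 81 (binding); lathe time uses 117 of 117 (binding); steel uses 159 of 175 (slack = 16); inspection uses 219 of 230 (slack = 11).
Slack constraints have shadow price 0 (complementary slackness).
From A_Bᵀ y = c: 3·y_coolant + 3·y_lathe time = 15; 1·y_coolant + 2·y_lathe time = 7.
Solving: y_coolant = 3, y_lathe time = 2.
Δz = y_coolant·Δb = 3 × (5) = 15, so new z* = 477 + 15 = 492.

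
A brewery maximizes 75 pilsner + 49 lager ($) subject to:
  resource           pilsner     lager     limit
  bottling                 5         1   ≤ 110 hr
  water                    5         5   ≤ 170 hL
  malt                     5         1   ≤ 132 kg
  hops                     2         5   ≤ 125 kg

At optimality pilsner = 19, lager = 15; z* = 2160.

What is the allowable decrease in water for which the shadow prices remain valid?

Binding constraints: bottling, water. The basis is B = [[5,1],[5,5]] with det 20.
Per unit decrease in water, x* moves by d = (0.05, -0.25).
The basis stays optimal until lager reaches 0; allowable decrease = 60 hL.

60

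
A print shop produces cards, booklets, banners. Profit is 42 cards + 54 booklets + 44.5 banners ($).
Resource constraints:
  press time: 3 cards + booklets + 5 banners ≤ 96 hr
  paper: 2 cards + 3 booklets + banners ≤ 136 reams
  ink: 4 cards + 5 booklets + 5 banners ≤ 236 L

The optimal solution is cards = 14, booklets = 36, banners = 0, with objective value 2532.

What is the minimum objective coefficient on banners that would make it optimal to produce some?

48

Check each constraint at x*: press time 78/96 (slack 18); paper 136/136 (tight); ink 236/236 (tight).
Slack constraints have shadow price 0 (complementary slackness).
Dual feasibility on the basic columns requires 2·y_paper + 4·y_ink = 42, 3·y_paper + 5·y_ink = 54.
Solving: y_paper = 3, y_ink = 9.
banners enters the basis when its profit ≥ yᵀa₃ = 3·1 + 9·5 = 48.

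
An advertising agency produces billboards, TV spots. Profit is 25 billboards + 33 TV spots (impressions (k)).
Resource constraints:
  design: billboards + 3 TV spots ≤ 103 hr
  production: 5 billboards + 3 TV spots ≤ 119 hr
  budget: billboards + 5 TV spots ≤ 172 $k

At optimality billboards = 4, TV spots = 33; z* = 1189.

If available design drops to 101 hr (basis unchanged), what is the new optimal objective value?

1174

Binding: design and production. Non-binding: budget (3 unused).
Slack constraints have shadow price 0 (complementary slackness).
The binding rows give the dual system: 1·y_design + 5·y_production = 25 and 3·y_design + 3·y_production = 33.
→ y_design = 7.5 and y_production = 3.5.
Δz = y_design·Δb = 7.5 × (-2) = -15, so new z* = 1189 − 15 = 1174.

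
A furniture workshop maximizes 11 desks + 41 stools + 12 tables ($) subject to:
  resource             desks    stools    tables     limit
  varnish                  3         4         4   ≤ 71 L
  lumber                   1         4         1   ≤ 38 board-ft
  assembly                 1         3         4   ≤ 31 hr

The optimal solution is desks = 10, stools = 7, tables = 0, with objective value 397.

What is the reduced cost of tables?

-8

Check each constraint at x*: varnish 58/71 (slack 13); lumber 38/38 (tight); assembly 31/31 (tight).
By complementary slackness, y = 0 for the non-binding constraint.
The binding rows give the dual system: 1·y_lumber + 1·y_assembly = 11 and 4·y_lumber + 3·y_assembly = 41.
This yields shadow prices y_lumber = 8, y_assembly = 3.
Reduced cost of tables: c₃ − yᵀa₃ = 12 − (8·1 + 3·4) = 12 − 20 = -8.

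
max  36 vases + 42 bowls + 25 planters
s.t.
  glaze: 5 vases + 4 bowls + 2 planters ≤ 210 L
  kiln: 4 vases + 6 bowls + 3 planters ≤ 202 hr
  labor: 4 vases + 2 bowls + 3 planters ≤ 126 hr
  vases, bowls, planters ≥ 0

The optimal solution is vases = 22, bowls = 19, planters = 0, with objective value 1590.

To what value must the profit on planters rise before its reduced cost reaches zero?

27

At the optimum: glaze uses 186 of 210 (slack = 24); kiln uses 202 of 202 (binding); labor uses 126 of 126 (binding).
By complementary slackness, y = 0 for the non-binding constraint.
From A_Bᵀ y = c: 4·y_kiln + 4·y_labor = 36; 6·y_kiln + 2·y_labor = 42.
→ y_kiln = 6 and y_labor = 3.
planters enters the basis when its profit ≥ yᵀa₃ = 6·3 + 3·3 = 27.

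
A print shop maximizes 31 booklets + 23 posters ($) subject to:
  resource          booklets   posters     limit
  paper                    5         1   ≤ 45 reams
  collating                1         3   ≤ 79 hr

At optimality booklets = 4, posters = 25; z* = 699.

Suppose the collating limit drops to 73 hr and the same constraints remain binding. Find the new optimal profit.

663

Both paper and collating are binding at x*.
Dual feasibility on the basic columns requires 5·y_paper + 1·y_collating = 31, 1·y_paper + 3·y_collating = 23.
This yields shadow prices y_paper = 5, y_collating = 6.
Δz = y_collating·Δb = 6 × (-6) = -36, so new z* = 699 − 36 = 663.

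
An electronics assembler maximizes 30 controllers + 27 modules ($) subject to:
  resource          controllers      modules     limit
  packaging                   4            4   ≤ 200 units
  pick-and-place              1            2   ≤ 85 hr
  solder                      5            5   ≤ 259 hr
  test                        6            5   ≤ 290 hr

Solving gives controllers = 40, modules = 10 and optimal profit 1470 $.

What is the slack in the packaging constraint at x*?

0

packaging used = 4·40 + 4·10 = 200; slack = 200 − 200 = 0.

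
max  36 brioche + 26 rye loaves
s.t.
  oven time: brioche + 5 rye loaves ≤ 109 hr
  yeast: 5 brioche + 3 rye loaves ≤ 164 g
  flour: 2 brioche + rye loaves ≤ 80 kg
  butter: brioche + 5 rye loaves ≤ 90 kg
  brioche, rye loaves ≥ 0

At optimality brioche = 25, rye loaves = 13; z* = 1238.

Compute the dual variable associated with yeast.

7

Binding: yeast and butter. Non-binding: oven time (19 unused), flour (17 unused).
By complementary slackness, y = 0 for the non-binding constraints.
Dual feasibility on the basic columns requires 5·y_yeast + 1·y_butter = 36, 3·y_yeast + 5·y_butter = 26.
→ y_yeast = 7 and y_butter = 1.
Shadow price of yeast = 7.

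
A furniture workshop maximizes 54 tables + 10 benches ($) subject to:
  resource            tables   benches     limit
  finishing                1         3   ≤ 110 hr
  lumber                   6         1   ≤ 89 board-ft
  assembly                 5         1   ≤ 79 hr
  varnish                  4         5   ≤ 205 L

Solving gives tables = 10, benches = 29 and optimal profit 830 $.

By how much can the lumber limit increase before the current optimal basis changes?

5.8

Binding constraints: lumber, assembly. The basis is B = [[6,1],[5,1]] with det 1.
Per unit increase in lumber, x* moves by d = (1, -5).
The basis stays optimal until benches reaches 0; allowable increase = 5.8 board-ft.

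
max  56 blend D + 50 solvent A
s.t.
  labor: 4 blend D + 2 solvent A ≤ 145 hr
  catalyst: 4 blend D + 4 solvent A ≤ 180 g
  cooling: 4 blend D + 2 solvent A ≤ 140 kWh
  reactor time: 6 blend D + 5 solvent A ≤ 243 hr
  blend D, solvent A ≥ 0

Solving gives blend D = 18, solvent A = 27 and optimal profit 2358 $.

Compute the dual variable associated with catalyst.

5

At the optimum: labor uses 126 of 145 (slack = 19); catalyst uses 180 of 180 (binding); cooling uses 126 of 140 (slack = 14); reactor time uses 243 of 243 (binding).
By complementary slackness, y = 0 for the non-binding constraints.
The binding rows give the dual system: 4·y_catalyst + 6·y_reactor time = 56 and 4·y_catalyst + 5·y_reactor time = 50.
This yields shadow prices y_catalyst = 5, y_reactor time = 6.
Shadow price of catalyst = 5.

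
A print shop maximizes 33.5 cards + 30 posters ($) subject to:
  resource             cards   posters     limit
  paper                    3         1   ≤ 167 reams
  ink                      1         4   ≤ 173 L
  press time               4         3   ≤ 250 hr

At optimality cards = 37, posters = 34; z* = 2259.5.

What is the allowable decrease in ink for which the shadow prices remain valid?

Binding constraints: ink, press time. The basis is B = [[1,4],[4,3]] with det -13.
Per unit decrease in ink, x* moves by d = (0.2308, -0.3077).
The basis stays optimal until paper becomes binding; allowable decrease = 57.2 L.

57.2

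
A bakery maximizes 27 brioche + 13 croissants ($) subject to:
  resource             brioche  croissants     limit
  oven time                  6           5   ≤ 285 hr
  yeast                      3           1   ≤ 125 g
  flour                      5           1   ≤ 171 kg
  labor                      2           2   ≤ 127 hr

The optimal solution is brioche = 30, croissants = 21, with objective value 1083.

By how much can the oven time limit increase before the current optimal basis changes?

59.375

Binding constraints: oven time, flour. The basis is B = [[6,5],[5,1]] with det -19.
Per unit increase in oven time, x* moves by d = (-0.0526, 0.2632).
The basis stays optimal until labor becomes binding; allowable increase = 59.375 hr.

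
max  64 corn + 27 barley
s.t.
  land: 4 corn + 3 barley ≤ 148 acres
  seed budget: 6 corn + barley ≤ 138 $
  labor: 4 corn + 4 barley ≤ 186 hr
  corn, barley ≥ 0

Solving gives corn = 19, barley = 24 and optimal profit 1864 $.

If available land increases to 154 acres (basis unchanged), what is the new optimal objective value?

At the optimum: land uses 148 of 148 (binding); seed budget uses 138 of 138 (binding); labor uses 172 of 186 (slack = 14).
By complementary slackness, y = 0 for the non-binding constraint.
Dual feasibility on the basic columns requires 4·y_land + 6·y_seed budget = 64, 3·y_land + 1·y_seed budget = 27.
Solving: y_land = 7, y_seed budget = 6.
Δz = y_land·Δb = 7 × (6) = 42, so new z* = 1864 + 42 = 1906.

1906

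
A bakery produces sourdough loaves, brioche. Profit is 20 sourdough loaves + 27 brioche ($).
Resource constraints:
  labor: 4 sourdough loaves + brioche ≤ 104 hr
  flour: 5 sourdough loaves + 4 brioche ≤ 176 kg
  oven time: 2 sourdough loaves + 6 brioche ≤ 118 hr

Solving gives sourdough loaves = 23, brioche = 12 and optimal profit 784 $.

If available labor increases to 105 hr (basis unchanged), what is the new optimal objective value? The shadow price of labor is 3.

Δb = 1, so new z* = 784 + (3)·(1) = 784 + 3 = 787.

787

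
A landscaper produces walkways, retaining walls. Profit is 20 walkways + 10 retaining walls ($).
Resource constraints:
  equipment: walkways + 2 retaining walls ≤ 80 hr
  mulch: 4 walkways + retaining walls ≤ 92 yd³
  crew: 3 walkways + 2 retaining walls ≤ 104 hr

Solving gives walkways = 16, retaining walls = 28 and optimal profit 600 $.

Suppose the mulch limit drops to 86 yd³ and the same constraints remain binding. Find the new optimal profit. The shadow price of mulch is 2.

588

Δb = -6, so new z* = 600 + (2)·(-6) = 600 − 12 = 588.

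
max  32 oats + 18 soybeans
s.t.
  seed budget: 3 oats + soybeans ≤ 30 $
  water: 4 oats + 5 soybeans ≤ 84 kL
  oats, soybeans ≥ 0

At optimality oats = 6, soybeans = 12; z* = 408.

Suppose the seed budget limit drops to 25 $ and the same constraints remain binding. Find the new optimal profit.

368

Both seed budget and water are binding at x*.
From A_Bᵀ y = c: 3·y_seed budget + 4·y_water = 32; 1·y_seed budget + 5·y_water = 18.
→ y_seed budget = 8 and y_water = 2.
Δz = y_seed budget·Δb = 8 × (-5) = -40, so new z* = 408 − 40 = 368.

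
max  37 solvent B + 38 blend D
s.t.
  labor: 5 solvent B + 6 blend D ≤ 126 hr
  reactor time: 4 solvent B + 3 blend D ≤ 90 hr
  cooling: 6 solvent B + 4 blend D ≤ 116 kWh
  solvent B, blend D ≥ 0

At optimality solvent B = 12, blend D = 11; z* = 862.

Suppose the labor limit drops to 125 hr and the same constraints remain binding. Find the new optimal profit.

857

At the optimum: labor uses 126 of 126 (binding); reactor time uses 81 of 90 (slack = 9); cooling uses 116 of 116 (binding).
By complementary slackness, y = 0 for the non-binding constraint.
Dual feasibility on the basic columns requires 5·y_labor + 6·y_cooling = 37, 6·y_labor + 4·y_cooling = 38.
Solving: y_labor = 5, y_cooling = 2.
Δz = y_labor·Δb = 5 × (-1) = -5, so new z* = 862 − 5 = 857.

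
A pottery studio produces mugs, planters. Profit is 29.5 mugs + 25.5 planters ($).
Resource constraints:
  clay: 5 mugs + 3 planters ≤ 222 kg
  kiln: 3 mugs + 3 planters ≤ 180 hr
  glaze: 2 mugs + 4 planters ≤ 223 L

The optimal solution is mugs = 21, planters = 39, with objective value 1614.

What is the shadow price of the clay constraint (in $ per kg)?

2

At the optimum: clay uses 222 of 222 (binding); kiln uses 180 of 180 (binding); glaze uses 198 of 223 (slack = 25).
Since glaze is not tight, its dual is 0.
From A_Bᵀ y = c: 5·y_clay + 3·y_kiln = 29.5; 3·y_clay + 3·y_kiln = 25.5.
→ y_clay = 2 and y_kiln = 6.5.
Shadow price of clay = 2.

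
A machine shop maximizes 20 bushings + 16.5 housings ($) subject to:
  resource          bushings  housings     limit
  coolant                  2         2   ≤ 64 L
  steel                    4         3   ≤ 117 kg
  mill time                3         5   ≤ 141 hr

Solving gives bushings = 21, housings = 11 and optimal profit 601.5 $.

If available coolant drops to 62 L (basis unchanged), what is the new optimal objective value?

595.5

At the optimum: coolant uses 64 of 64 (binding); steel uses 117 of 117 (binding); mill time uses 118 of 141 (slack = 23).
Since mill time is not tight, its dual is 0.
From A_Bᵀ y = c: 2·y_coolant + 4·y_steel = 20; 2·y_coolant + 3·y_steel = 16.5.
This yields shadow prices y_coolant = 3, y_steel = 3.5.
Δz = y_coolant·Δb = 3 × (-2) = -6, so new z* = 601.5 − 6 = 595.5.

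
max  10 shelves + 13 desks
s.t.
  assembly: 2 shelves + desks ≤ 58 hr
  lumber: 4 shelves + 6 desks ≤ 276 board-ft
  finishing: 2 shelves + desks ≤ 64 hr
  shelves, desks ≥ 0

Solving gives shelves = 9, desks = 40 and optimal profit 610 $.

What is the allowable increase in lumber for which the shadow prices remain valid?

72

Binding constraints: assembly, lumber. The basis is B = [[2,1],[4,6]] with det 8.
Per unit increase in lumber, x* moves by d = (-0.125, 0.25).
The basis stays optimal until shelves reaches 0; allowable increase = 72 board-ft.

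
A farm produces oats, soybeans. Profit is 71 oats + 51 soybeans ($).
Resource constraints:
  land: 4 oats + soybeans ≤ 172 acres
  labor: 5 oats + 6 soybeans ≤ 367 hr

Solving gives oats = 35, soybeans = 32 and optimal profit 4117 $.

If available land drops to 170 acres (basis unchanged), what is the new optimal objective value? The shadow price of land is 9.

4099

Δb = -2, so new z* = 4117 + (9)·(-2) = 4117 − 18 = 4099.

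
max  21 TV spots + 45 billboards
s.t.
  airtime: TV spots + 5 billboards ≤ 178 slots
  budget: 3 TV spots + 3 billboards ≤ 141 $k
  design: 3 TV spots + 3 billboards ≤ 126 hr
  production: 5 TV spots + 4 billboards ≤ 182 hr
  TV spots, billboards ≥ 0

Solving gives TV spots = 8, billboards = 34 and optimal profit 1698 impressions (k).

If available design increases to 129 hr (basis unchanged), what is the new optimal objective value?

Check each constraint at x*: airtime 178/178 (tight); budget 126/141 (slack 15); design 126/126 (tight); production 176/182 (slack 6).
Since budget, production are not tight, their duals are 0.
Dual feasibility on the basic columns requires 1·y_airtime + 3·y_design = 21, 5·y_airtime + 3·y_design = 45.
→ y_airtime = 6 and y_design = 5.
Δz = y_design·Δb = 5 × (3) = 15, so new z* = 1698 + 15 = 1713.

1713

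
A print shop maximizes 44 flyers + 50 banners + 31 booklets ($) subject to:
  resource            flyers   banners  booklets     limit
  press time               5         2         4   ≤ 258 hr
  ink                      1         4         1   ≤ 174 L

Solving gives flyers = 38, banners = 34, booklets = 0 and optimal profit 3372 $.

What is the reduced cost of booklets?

Both press time and ink are binding at x*.
Dual feasibility on the basic columns requires 5·y_press time + 1·y_ink = 44, 2·y_press time + 4·y_ink = 50.
Solving: y_press time = 7, y_ink = 9.
Reduced cost of booklets: c₃ − yᵀa₃ = 31 − (7·4 + 9·1) = 31 − 37 = -6.

-6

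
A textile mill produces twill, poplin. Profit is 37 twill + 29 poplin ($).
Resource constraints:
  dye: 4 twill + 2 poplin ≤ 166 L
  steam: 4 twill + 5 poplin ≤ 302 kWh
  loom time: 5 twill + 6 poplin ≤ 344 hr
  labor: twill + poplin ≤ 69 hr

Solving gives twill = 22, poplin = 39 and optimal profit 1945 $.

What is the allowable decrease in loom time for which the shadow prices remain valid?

136.5

Binding constraints: dye, loom time. The basis is B = [[4,2],[5,6]] with det 14.
Per unit decrease in loom time, x* moves by d = (0.1429, -0.2857).
The basis stays optimal until poplin reaches 0; allowable decrease = 136.5 hr.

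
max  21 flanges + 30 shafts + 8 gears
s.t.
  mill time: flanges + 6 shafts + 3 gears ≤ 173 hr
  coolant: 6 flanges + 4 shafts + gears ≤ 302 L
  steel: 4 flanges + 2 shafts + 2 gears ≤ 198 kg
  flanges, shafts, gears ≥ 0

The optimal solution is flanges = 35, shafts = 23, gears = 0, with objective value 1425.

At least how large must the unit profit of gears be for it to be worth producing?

Binding: mill time and coolant. Non-binding: steel (12 unused).
Since steel is not tight, its dual is 0.
Dual feasibility on the basic columns requires 1·y_mill time + 6·y_coolant = 21, 6·y_mill time + 4·y_coolant = 30.
Solving: y_mill time = 3, y_coolant = 3.
gears enters the basis when its profit ≥ yᵀa₃ = 3·3 + 3·1 = 12.

12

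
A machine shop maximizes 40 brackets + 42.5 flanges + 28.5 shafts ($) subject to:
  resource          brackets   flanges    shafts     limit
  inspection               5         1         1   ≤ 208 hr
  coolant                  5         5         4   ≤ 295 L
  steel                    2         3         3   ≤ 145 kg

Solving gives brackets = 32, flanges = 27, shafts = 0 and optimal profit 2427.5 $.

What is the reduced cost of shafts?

-7

At the optimum: inspection uses 187 of 208 (slack = 21); coolant uses 295 of 295 (binding); steel uses 145 of 145 (binding).
Since inspection is not tight, its dual is 0.
The binding rows give the dual system: 5·y_coolant + 2·y_steel = 40 and 5·y_coolant + 3·y_steel = 42.5.
→ y_coolant = 7 and y_steel = 2.5.
Reduced cost of shafts: c₃ − yᵀa₃ = 28.5 − (7·4 + 2.5·3) = 28.5 − 35.5 = -7.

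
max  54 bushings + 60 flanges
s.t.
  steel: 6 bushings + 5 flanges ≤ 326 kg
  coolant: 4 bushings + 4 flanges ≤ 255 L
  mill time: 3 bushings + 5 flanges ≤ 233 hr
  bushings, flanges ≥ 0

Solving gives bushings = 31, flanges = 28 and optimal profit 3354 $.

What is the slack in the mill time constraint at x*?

mill time used = 3·31 + 5·28 = 233; slack = 233 − 233 = 0.

0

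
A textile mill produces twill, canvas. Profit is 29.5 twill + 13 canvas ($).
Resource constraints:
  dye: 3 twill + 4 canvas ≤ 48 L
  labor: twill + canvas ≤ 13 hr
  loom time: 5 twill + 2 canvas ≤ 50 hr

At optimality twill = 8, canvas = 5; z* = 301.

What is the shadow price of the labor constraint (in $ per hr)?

2

Check each constraint at x*: dye 44/48 (slack 4); labor 13/13 (tight); loom time 50/50 (tight).
By complementary slackness, y = 0 for the non-binding constraint.
Dual feasibility on the basic columns requires 1·y_labor + 5·y_loom time = 29.5, 1·y_labor + 2·y_loom time = 13.
→ y_labor = 2 and y_loom time = 5.5.
Shadow price of labor = 2.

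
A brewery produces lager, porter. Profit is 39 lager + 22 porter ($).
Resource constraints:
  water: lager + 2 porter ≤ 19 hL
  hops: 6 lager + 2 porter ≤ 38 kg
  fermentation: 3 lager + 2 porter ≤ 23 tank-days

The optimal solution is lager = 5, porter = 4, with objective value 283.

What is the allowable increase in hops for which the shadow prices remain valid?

8

Binding constraints: hops, fermentation. The basis is B = [[6,2],[3,2]] with det 6.
Per unit increase in hops, x* moves by d = (0.3333, -0.5).
The basis stays optimal until porter reaches 0; allowable increase = 8 kg.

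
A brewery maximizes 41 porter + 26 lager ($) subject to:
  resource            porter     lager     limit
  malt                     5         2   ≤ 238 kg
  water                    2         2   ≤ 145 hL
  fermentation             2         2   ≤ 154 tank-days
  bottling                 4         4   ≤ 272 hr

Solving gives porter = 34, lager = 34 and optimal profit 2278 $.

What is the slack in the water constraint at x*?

9

water used = 2·34 + 2·34 = 136; slack = 145 − 136 = 9.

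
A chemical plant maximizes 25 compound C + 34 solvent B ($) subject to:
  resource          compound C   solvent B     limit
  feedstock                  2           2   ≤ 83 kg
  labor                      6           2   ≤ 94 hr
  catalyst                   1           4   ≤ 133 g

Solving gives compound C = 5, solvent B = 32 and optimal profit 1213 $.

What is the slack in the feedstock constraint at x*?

9

feedstock used = 2·5 + 2·32 = 74; slack = 83 − 74 = 9.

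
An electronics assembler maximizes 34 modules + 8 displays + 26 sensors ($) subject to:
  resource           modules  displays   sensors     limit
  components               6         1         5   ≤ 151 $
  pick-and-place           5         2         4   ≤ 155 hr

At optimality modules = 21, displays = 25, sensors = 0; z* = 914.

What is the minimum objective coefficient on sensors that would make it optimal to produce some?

At the optimum: components uses 151 of 151 (binding); pick-and-place uses 155 of 155 (binding).
From A_Bᵀ y = c: 6·y_components + 5·y_pick-and-place = 34; 1·y_components + 2·y_pick-and-place = 8.
Solving: y_components = 4, y_pick-and-place = 2.
sensors enters the basis when its profit ≥ yᵀa₃ = 4·5 + 2·4 = 28.

28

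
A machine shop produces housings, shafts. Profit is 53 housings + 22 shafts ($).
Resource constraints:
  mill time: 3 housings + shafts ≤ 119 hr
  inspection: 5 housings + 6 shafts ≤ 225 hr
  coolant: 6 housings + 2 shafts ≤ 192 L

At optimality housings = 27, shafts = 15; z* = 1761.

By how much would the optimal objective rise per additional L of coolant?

8

Binding: inspection and coolant. Non-binding: mill time (23 unused).
By complementary slackness, y = 0 for the non-binding constraint.
From A_Bᵀ y = c: 5·y_inspection + 6·y_coolant = 53; 6·y_inspection + 2·y_coolant = 22.
Solving: y_inspection = 1, y_coolant = 8.
Shadow price of coolant = 8.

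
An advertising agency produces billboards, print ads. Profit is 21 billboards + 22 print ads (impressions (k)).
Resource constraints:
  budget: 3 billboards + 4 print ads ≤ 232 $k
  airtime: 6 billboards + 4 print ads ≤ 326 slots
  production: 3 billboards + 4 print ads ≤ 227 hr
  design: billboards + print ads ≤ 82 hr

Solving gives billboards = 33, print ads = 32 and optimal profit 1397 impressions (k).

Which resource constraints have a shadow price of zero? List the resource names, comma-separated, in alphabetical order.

budget: 227/232 (slack 5)
airtime: 326/326 (binding)
production: 227/227 (binding)
design: 65/82 (slack 17)
By complementary slackness, a constraint with positive slack has shadow price 0 → budget, design.

budget, design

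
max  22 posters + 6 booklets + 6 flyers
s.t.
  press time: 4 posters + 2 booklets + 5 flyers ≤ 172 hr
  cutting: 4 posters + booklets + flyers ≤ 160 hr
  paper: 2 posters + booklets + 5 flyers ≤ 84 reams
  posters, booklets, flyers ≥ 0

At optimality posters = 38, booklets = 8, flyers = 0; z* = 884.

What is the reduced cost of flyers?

Check each constraint at x*: press time 168/172 (slack 4); cutting 160/160 (tight); paper 84/84 (tight).
Since press time is not tight, its dual is 0.
The binding rows give the dual system: 4·y_cutting + 2·y_paper = 22 and 1·y_cutting + 1·y_paper = 6.
This yields shadow prices y_cutting = 5, y_paper = 1.
Reduced cost of flyers: c₃ − yᵀa₃ = 6 − (5·1 + 1·5) = 6 − 10 = -4.

-4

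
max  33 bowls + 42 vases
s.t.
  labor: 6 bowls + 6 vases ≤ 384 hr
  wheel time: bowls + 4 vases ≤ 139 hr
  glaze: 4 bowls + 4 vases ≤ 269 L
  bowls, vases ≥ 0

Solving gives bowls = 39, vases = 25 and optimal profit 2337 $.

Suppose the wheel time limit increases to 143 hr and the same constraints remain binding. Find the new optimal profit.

Check each constraint at x*: labor 384/384 (tight); wheel time 139/139 (tight); glaze 256/269 (slack 13).
Since glaze is not tight, its dual is 0.
Dual feasibility on the basic columns requires 6·y_labor + 1·y_wheel time = 33, 6·y_labor + 4·y_wheel time = 42.
→ y_labor = 5 and y_wheel time = 3.
Δz = y_wheel time·Δb = 3 × (4) = 12, so new z* = 2337 + 12 = 2349.

2349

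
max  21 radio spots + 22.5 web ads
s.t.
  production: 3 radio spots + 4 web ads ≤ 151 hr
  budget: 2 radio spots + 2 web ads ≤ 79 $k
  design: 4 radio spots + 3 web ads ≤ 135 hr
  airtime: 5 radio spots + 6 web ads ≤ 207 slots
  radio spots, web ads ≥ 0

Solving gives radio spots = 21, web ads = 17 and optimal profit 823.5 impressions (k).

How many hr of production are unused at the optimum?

20

production used = 3·21 + 4·17 = 131; slack = 151 − 131 = 20.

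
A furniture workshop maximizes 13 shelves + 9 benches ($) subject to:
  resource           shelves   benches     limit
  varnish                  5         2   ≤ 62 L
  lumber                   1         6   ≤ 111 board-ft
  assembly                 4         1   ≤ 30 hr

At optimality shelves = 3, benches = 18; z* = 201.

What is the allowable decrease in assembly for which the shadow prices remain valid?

Binding constraints: lumber, assembly. The basis is B = [[1,6],[4,1]] with det -23.
Per unit decrease in assembly, x* moves by d = (-0.2609, 0.0435).
The basis stays optimal until shelves reaches 0; allowable decrease = 11.5 hr.

11.5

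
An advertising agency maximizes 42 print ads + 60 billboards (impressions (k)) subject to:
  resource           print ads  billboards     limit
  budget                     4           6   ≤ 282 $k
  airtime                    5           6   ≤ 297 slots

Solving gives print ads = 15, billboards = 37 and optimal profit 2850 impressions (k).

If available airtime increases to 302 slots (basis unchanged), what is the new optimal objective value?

Both budget and airtime are binding at x*.
The binding rows give the dual system: 4·y_budget + 5·y_airtime = 42 and 6·y_budget + 6·y_airtime = 60.
→ y_budget = 8 and y_airtime = 2.
Δz = y_airtime·Δb = 2 × (5) = 10, so new z* = 2850 + 10 = 2860.

2860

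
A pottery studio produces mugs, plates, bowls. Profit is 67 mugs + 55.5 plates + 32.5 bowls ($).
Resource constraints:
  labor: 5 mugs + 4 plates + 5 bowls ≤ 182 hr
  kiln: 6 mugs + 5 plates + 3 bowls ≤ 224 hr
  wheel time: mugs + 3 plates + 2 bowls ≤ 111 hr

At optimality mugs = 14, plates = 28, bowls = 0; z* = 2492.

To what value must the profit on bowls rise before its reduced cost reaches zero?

At the optimum: labor uses 182 of 182 (binding); kiln uses 224 of 224 (binding); wheel time uses 98 of 111 (slack = 13).
By complementary slackness, y = 0 for the non-binding constraint.
Dual feasibility on the basic columns requires 5·y_labor + 6·y_kiln = 67, 4·y_labor + 5·y_kiln = 55.5.
→ y_labor = 2 and y_kiln = 9.5.
bowls enters the basis when its profit ≥ yᵀa₃ = 2·5 + 9.5·3 = 38.5.

38.5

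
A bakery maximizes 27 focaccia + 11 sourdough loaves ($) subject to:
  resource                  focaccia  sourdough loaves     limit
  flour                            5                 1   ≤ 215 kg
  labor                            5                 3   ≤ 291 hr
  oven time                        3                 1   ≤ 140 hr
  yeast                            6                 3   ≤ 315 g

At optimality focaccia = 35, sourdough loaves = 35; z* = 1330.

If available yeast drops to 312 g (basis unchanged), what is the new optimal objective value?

Binding: oven time and yeast. Non-binding: flour (5 unused), labor (11 unused).
By complementary slackness, y = 0 for the non-binding constraints.
The binding rows give the dual system: 3·y_oven time + 6·y_yeast = 27 and 1·y_oven time + 3·y_yeast = 11.
This yields shadow prices y_oven time = 5, y_yeast = 2.
Δz = y_yeast·Δb = 2 × (-3) = -6, so new z* = 1330 − 6 = 1324.

1324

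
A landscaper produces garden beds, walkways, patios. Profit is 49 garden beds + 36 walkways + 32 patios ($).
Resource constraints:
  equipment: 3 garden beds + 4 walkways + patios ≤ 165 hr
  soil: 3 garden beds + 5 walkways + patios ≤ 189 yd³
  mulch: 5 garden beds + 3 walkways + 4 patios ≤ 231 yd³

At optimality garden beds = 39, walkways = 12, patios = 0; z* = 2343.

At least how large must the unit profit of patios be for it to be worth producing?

Binding: equipment and mulch. Non-binding: soil (12 unused).
Since soil is not tight, its dual is 0.
From A_Bᵀ y = c: 3·y_equipment + 5·y_mulch = 49; 4·y_equipment + 3·y_mulch = 36.
→ y_equipment = 3 and y_mulch = 8.
patios enters the basis when its profit ≥ yᵀa₃ = 3·1 + 8·4 = 35.

35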